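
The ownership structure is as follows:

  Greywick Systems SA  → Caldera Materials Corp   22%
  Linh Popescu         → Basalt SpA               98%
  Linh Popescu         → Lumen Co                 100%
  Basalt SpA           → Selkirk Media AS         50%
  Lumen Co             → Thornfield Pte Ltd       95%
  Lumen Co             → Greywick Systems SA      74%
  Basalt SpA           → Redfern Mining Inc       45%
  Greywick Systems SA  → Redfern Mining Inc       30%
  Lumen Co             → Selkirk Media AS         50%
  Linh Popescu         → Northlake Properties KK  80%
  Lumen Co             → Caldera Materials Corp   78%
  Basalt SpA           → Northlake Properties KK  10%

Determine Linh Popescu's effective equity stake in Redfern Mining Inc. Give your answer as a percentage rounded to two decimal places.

66.30%

Linh reaches Redfern along 2 paths.
Via Basalt: 98% × 45% = 44.1%.
Via Lumen → Greywick: 100% × 74% × 30% = 22.2%.
Total: 44.1% + 22.2% = 66.3%.
Rounded: 66.30%.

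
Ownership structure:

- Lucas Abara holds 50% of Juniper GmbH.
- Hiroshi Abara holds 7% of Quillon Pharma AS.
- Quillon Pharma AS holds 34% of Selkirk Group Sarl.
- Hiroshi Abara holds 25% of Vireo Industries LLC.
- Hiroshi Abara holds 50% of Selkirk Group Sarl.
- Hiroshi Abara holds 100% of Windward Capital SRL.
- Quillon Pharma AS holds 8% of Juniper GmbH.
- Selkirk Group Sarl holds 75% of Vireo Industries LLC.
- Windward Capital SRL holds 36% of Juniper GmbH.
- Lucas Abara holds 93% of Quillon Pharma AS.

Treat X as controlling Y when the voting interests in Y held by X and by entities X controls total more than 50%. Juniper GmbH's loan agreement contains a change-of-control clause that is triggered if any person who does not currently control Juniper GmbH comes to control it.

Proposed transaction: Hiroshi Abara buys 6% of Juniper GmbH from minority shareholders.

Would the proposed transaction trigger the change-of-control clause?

No

The purchase changes only Hiroshi's holdings, so Hiroshi is the only person who could newly come to control Juniper.
Hiroshi holds 100% of Windward, so Hiroshi controls Windward.
In Juniper, Hiroshi's side holds only 36%, not > 50%.
So before the transaction, Hiroshi does not control Juniper.
After the purchase, Hiroshi holds 6% of Juniper directly.
After the transaction, Hiroshi's side holds 36% + 6% = 42% of Juniper, not > 50%, so Hiroshi still does not control Juniper.
No new person acquires control, so the clause is not triggered.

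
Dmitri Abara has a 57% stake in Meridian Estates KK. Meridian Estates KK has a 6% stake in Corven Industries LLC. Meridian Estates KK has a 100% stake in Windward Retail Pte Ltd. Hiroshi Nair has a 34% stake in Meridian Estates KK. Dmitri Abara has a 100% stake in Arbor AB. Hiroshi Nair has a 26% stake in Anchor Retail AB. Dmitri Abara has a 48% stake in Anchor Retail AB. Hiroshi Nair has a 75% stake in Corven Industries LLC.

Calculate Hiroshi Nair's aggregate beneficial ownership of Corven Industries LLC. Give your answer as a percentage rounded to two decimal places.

77.04%

Hiroshi reaches Corven along 2 paths.
Direct stake: 75% = 75%.
Via Meridian: 34% × 6% = 2.04%.
Total: 75% + 2.04% = 77.04%.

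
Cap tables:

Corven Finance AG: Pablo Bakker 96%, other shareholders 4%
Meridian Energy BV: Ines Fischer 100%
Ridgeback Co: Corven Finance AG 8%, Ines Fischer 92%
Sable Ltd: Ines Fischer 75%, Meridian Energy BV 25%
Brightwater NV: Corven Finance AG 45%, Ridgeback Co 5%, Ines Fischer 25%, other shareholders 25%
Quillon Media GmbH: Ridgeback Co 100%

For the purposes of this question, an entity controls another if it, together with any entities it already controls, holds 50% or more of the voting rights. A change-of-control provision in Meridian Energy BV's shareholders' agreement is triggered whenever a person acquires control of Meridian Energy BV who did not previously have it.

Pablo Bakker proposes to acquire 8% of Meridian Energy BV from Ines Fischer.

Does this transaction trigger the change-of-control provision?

The purchase adds only to Pablo's holdings (Ines's stake shrinks), so Pablo is the only person who could newly come to control Meridian.
Pablo holds 96% of Corven, so Pablo controls Corven.
Neither Pablo nor any entity Pablo controls holds any voting interest in Meridian.
So before the transaction, Pablo does not control Meridian.
After the purchase, Pablo holds 8% of Meridian directly, and Ines's stake falls to 92%.
After the transaction, Pablo's side holds 8% of Meridian, not ≥ 50%, so Pablo still does not control Meridian.
No new person acquires control, so the clause is not triggered.

No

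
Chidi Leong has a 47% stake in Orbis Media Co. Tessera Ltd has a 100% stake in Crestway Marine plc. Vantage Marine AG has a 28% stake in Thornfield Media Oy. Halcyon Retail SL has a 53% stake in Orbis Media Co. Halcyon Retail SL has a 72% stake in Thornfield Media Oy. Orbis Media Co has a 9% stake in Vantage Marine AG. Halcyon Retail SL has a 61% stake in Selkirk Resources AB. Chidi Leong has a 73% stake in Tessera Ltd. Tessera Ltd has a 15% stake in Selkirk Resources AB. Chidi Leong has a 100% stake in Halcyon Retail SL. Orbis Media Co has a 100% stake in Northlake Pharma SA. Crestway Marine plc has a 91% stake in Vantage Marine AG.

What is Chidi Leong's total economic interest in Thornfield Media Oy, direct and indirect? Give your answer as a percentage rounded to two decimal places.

93.12%

Chidi reaches Thornfield along 4 paths.
Via Tessera → Crestway → Vantage: 73% × 100% × 91% × 28% = 18.6004%.
Via Halcyon → Orbis → Vantage: 100% × 53% × 9% × 28% = 1.3356%.
Via Orbis → Vantage: 47% × 9% × 28% = 1.1844%.
Via Halcyon: 100% × 72% = 72%.
Total: 18.6004% + 1.3356% + 1.1844% + 72% = 93.1204%.
Rounded: 93.12%.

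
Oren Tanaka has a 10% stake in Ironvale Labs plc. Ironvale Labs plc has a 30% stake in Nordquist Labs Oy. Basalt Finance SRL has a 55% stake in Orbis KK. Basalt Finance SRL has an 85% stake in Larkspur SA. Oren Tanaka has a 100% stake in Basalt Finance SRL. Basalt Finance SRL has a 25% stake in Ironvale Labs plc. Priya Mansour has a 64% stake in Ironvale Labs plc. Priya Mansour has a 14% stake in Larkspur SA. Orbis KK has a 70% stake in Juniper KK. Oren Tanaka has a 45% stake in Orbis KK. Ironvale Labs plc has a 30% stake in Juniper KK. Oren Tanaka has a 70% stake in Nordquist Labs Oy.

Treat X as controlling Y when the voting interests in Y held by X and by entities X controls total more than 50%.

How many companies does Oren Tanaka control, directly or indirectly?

5

Oren holds 100% of Basalt, so Oren controls Basalt.
Basalt and Oren together hold 55% + 45% = 100% of Orbis, so Oren controls Orbis.
Basalt holds 85% of Larkspur, so Oren controls Larkspur.
Oren holds 70% of Nordquist, so Oren controls Nordquist.
Orbis holds 70% of Juniper, so Oren controls Juniper.
No other company's threshold is met.
Oren controls 5 companies.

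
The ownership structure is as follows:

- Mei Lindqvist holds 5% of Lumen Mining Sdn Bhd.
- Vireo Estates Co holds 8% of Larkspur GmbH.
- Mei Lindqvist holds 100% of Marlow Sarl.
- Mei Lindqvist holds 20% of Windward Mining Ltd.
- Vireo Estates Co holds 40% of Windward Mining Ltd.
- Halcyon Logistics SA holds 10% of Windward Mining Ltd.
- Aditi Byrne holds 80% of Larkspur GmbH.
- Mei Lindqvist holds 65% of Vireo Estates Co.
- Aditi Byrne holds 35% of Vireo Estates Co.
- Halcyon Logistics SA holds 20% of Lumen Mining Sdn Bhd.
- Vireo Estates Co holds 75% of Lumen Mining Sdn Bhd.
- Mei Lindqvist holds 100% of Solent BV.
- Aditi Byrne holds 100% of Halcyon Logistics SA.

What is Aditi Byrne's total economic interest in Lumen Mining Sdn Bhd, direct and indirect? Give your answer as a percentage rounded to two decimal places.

Aditi reaches Lumen along 2 paths.
Via Vireo: 35% × 75% = 26.25%.
Via Halcyon: 100% × 20% = 20%.
Total: 26.25% + 20% = 46.25%.

46.25%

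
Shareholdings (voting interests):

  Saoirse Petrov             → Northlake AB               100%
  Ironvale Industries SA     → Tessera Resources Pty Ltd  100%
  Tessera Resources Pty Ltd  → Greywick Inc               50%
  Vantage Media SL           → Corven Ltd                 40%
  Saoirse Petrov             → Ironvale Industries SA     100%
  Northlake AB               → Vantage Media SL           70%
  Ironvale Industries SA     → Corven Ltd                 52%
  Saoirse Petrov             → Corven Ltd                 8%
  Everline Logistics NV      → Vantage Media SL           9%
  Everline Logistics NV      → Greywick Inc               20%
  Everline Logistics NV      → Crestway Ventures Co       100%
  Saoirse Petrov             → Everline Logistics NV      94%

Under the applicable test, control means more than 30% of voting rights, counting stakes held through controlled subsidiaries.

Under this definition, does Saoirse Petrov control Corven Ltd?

Saoirse holds 100% of Northlake, so Saoirse controls Northlake.
Saoirse holds 94% of Everline, so Saoirse controls Everline.
Northlake and Everline together hold 70% + 9% = 79% of Vantage, so Saoirse controls Vantage.
Saoirse holds 100% of Ironvale, so Saoirse controls Ironvale.
Ironvale and Vantage and Saoirse together hold 52% + 40% + 8% = 100% of Corven, so Saoirse controls Corven.

Yes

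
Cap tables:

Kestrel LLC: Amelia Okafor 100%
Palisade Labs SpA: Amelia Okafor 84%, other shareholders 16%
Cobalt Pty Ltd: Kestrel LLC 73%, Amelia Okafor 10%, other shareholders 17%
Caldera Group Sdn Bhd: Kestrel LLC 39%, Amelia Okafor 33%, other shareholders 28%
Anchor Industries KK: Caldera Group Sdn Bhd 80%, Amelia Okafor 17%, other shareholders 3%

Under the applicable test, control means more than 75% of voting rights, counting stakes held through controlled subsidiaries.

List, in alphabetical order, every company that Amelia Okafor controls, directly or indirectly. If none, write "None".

Amelia holds 100% of Kestrel, so Amelia controls Kestrel.
Amelia holds 84% of Palisade, so Amelia controls Palisade.
Kestrel and Amelia together hold 73% + 10% = 83% of Cobalt, so Amelia controls Cobalt.
No other company's threshold is met.

Cobalt Pty Ltd, Kestrel LLC, Palisade Labs SpA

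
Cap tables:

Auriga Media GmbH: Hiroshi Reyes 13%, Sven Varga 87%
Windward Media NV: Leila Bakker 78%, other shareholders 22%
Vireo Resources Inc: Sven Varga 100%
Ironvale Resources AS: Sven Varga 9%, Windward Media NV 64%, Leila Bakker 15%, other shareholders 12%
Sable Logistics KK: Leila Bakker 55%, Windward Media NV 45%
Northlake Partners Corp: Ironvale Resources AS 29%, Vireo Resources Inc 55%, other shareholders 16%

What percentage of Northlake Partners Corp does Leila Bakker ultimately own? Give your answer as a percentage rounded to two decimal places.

18.83%

Leila reaches Northlake along 2 paths.
Via Windward → Ironvale: 78% × 64% × 29% = 14.4768%.
Via Ironvale: 15% × 29% = 4.35%.
Total: 14.4768% + 4.35% = 18.8268%.
Rounded: 18.83%.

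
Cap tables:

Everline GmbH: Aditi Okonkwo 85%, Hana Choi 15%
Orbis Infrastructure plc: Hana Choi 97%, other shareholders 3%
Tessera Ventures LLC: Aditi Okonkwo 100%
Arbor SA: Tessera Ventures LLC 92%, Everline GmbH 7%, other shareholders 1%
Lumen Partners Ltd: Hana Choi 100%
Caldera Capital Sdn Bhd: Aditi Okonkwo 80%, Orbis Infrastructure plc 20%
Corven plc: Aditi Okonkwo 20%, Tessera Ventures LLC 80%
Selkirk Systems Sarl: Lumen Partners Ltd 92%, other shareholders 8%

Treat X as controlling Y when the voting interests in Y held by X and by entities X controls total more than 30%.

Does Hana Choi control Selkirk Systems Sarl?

Hana holds 100% of Lumen, so Hana controls Lumen.
Lumen holds 92% of Selkirk, so Hana controls Selkirk.

Yes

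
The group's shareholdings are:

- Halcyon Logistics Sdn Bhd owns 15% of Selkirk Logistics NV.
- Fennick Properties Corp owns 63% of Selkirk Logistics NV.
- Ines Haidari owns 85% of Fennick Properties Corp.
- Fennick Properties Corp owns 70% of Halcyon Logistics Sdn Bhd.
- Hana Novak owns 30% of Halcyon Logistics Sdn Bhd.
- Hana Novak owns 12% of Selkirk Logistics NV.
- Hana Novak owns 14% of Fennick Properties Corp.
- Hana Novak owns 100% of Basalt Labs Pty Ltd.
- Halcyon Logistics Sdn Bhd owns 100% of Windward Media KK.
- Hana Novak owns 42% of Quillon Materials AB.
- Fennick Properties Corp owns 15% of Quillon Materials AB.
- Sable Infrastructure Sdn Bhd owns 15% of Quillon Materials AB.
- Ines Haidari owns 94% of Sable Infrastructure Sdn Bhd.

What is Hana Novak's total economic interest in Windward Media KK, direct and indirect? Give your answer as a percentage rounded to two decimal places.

39.80%

Hana reaches Windward along 2 paths.
Via Fennick → Halcyon: 14% × 70% × 100% = 9.8%.
Via Halcyon: 30% × 100% = 30%.
Total: 9.8% + 30% = 39.8%.
Rounded: 39.80%.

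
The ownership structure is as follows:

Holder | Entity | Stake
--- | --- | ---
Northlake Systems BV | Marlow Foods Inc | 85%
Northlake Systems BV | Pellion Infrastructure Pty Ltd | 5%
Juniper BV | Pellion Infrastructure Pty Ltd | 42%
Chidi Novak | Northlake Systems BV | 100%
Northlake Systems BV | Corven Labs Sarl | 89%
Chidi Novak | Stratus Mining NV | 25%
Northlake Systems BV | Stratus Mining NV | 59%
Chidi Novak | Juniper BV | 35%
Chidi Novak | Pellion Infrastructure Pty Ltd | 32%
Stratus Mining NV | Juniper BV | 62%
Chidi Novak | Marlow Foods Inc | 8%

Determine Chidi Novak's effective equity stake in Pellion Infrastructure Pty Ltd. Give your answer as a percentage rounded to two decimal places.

73.57%

Chidi reaches Pellion along 5 paths.
Via Juniper: 35% × 42% = 14.7%.
Via Stratus → Juniper: 25% × 62% × 42% = 6.51%.
Via Northlake → Stratus → Juniper: 100% × 59% × 62% × 42% = 15.3636%.
Via Northlake: 100% × 5% = 5%.
Direct stake: 32% = 32%.
Total: 14.7% + 6.51% + 15.3636% + 5% + 32% = 73.5736%.
Rounded: 73.57%.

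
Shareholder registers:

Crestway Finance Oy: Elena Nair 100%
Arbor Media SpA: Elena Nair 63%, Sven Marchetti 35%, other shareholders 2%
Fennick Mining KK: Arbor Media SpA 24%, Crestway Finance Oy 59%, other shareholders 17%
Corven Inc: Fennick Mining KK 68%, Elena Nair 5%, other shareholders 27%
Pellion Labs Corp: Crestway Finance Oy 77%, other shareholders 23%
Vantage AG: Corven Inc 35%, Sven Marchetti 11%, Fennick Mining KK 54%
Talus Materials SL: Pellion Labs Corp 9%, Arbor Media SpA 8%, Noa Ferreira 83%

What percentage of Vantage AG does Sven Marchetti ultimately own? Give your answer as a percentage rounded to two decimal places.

Sven reaches Vantage along 3 paths.
Via Arbor → Fennick → Corven: 35% × 24% × 68% × 35% = 1.9992%.
Direct stake: 11% = 11%.
Via Arbor → Fennick: 35% × 24% × 54% = 4.536%.
Total: 1.9992% + 11% + 4.536% = 17.5352%.
Rounded: 17.54%.

17.54%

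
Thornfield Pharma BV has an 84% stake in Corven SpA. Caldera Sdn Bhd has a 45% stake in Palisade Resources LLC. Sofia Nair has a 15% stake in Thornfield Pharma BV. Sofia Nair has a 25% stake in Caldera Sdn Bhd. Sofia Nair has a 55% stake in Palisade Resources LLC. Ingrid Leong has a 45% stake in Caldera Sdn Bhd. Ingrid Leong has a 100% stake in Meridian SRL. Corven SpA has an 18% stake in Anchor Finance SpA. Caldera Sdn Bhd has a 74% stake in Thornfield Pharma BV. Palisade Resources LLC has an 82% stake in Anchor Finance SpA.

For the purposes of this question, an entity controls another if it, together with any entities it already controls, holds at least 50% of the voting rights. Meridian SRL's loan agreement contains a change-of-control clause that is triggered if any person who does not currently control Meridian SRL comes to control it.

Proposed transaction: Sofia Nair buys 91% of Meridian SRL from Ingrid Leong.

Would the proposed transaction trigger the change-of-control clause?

Yes

The purchase adds only to Sofia's holdings (Ingrid's stake shrinks), so Sofia is the only person who could newly come to control Meridian.
Sofia holds 55% of Palisade, so Sofia controls Palisade.
Palisade holds 82% of Anchor, so Sofia controls Anchor.
Neither Sofia nor any entity Sofia controls holds any voting interest in Meridian.
So before the transaction, Sofia does not control Meridian.
After the purchase, Sofia holds 91% of Meridian directly, and Ingrid's stake falls to 9%.
Sofia holds 91% of Meridian, so Sofia controls Meridian.
Sofia did not control Meridian before and does after, so the clause is triggered.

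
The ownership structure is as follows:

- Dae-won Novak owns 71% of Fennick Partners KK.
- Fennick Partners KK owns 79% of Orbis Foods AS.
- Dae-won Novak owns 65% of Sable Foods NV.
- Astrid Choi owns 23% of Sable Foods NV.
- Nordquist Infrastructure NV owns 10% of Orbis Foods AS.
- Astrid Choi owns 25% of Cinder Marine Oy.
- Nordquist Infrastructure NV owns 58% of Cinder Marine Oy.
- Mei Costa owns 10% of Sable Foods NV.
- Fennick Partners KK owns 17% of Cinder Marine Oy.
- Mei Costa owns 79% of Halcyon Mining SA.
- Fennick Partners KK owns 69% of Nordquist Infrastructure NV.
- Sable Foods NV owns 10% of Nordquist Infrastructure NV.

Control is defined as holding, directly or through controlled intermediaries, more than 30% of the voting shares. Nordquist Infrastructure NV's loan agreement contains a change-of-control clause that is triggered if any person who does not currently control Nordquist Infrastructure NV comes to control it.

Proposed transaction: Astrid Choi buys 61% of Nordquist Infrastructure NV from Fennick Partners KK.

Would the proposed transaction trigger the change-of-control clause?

Yes

The purchase adds only to Astrid's holdings (Fennick's stake shrinks), so Astrid is the only person who could newly come to control Nordquist.
Astrid's largest direct stake is 25% in Cinder, which does not meet the threshold, so Astrid controls no company.
Neither Astrid nor any entity Astrid controls holds any voting interest in Nordquist.
So before the transaction, Astrid does not control Nordquist.
After the purchase, Astrid holds 61% of Nordquist directly, and Fennick's stake falls to 8%.
Astrid holds 61% of Nordquist, so Astrid controls Nordquist.
Astrid did not control Nordquist before and does after, so the clause is triggered.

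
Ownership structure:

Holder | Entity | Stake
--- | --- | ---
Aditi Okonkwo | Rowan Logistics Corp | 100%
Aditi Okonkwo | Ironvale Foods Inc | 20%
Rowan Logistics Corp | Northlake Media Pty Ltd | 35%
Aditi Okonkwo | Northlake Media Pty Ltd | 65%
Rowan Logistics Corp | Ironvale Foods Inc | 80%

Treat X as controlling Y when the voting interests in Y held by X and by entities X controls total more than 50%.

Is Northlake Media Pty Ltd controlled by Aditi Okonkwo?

Yes

Aditi holds 100% of Rowan, so Aditi controls Rowan.
Aditi and Rowan together hold 65% + 35% = 100% of Northlake, so Aditi controls Northlake.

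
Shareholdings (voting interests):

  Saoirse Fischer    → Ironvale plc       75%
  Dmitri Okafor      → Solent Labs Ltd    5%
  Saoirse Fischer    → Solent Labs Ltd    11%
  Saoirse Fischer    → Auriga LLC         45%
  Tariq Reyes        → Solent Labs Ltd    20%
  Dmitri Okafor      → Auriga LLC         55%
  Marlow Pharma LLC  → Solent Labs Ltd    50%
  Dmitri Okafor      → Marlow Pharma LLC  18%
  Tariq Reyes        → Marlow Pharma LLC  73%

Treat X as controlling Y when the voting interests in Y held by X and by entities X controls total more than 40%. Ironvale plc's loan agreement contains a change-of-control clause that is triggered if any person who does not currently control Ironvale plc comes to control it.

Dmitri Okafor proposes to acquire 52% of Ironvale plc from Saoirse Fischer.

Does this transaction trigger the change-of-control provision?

Yes

The purchase adds only to Dmitri's holdings (Saoirse's stake shrinks), so Dmitri is the only person who could newly come to control Ironvale.
Dmitri holds 55% of Auriga, so Dmitri controls Auriga.
Neither Dmitri nor any entity Dmitri controls holds any voting interest in Ironvale.
So before the transaction, Dmitri does not control Ironvale.
After the purchase, Dmitri holds 52% of Ironvale directly, and Saoirse's stake falls to 23%.
Dmitri holds 52% of Ironvale, so Dmitri controls Ironvale.
Dmitri did not control Ironvale before and does after, so the clause is triggered.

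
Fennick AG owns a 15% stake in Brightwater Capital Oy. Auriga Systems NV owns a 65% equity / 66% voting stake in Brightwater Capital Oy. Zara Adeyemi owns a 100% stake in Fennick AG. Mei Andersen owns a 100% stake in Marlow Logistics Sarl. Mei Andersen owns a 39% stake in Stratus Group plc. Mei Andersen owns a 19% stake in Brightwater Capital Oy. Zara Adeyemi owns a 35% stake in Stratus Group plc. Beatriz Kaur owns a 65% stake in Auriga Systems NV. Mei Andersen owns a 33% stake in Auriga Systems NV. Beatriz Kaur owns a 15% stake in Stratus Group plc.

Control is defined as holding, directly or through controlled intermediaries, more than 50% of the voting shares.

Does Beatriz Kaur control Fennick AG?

No

Beatriz holds 65% of Auriga, so Beatriz controls Auriga.
Auriga holds 66% of Brightwater, so Beatriz controls Brightwater.
Neither Beatriz nor any entity Beatriz controls holds any voting interest in Fennick.
So Beatriz does not control Fennick.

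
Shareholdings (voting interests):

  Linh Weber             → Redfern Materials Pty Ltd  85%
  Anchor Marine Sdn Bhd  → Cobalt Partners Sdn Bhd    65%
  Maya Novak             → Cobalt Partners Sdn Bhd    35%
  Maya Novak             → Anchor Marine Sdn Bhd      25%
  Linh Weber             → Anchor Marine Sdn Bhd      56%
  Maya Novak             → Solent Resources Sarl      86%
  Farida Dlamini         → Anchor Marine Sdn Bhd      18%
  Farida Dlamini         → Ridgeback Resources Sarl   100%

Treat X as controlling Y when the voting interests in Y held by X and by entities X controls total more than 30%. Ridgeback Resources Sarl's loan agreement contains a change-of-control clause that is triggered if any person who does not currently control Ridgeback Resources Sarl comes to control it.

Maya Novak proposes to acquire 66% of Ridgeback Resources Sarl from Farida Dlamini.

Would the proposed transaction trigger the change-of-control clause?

The purchase adds only to Maya's holdings (Farida's stake shrinks), so Maya is the only person who could newly come to control Ridgeback.
Maya holds 35% of Cobalt, so Maya controls Cobalt.
Maya holds 86% of Solent, so Maya controls Solent.
Neither Maya nor any entity Maya controls holds any voting interest in Ridgeback.
So before the transaction, Maya does not control Ridgeback.
After the purchase, Maya holds 66% of Ridgeback directly, and Farida's stake falls to 34%.
Maya holds 66% of Ridgeback, so Maya controls Ridgeback.
Maya did not control Ridgeback before and does after, so the clause is triggered.

Yes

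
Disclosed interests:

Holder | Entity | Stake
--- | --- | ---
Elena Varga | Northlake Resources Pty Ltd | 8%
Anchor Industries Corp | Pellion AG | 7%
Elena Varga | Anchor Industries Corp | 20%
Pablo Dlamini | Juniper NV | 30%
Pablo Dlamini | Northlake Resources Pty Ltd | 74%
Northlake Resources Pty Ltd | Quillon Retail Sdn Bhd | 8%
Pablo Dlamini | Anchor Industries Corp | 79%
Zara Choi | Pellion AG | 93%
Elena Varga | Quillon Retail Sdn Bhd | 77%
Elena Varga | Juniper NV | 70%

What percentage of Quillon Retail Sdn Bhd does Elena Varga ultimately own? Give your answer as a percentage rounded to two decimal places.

77.64%

Elena reaches Quillon along 2 paths.
Direct stake: 77% = 77%.
Via Northlake: 8% × 8% = 0.64%.
Total: 77% + 0.64% = 77.64%.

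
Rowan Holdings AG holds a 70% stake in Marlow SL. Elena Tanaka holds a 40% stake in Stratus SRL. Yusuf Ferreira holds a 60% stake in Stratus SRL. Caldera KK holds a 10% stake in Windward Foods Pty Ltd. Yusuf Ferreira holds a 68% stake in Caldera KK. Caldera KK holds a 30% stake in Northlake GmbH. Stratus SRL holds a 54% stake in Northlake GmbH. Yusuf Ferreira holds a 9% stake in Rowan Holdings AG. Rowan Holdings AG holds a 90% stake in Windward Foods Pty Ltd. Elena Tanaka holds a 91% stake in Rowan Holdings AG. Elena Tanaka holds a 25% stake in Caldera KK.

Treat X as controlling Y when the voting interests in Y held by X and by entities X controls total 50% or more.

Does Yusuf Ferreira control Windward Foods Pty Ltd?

Yusuf holds 68% of Caldera, so Yusuf controls Caldera.
Yusuf holds 60% of Stratus, so Yusuf controls Stratus.
Caldera and Stratus together hold 30% + 54% = 84% of Northlake, so Yusuf controls Northlake.
In Windward, Yusuf's side holds only 10%, not ≥ 50%.
So Yusuf does not control Windward.

No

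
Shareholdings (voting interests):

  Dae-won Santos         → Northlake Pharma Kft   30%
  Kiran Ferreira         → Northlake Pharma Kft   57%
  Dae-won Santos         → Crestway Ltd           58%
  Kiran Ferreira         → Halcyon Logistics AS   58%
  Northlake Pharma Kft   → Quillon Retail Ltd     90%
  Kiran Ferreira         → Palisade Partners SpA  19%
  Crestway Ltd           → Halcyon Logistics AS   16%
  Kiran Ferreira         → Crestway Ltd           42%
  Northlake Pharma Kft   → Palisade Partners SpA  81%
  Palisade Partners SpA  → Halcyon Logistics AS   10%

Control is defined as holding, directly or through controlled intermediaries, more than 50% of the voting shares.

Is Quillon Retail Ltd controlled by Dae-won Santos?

Dae-won holds 58% of Crestway, so Dae-won controls Crestway.
Neither Dae-won nor any entity Dae-won controls holds any voting interest in Quillon.
So Dae-won does not control Quillon.

No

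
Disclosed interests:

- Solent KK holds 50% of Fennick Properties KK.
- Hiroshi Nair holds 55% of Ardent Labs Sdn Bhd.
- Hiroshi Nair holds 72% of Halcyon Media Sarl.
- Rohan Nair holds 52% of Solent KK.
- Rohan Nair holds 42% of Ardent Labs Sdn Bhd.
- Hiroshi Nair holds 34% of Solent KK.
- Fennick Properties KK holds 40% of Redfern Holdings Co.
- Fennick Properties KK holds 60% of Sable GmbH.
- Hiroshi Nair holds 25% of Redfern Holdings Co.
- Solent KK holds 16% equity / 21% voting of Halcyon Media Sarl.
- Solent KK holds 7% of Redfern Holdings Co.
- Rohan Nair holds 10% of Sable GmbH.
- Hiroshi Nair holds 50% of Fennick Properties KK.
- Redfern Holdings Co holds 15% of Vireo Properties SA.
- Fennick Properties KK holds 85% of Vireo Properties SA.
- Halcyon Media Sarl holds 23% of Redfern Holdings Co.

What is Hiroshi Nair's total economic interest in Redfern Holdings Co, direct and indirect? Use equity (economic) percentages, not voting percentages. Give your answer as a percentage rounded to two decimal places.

71.99%

Hiroshi reaches Redfern along 6 paths.
Via Solent → Fennick: 34% × 50% × 40% = 6.8%.
Via Fennick: 50% × 40% = 20%.
Via Solent: 34% × 7% = 2.38%.
Direct stake: 25% = 25%.
Via Halcyon: 72% × 23% = 16.56%.
Via Solent → Halcyon: 34% × 16% × 23% = 1.2512%.
Total: 6.8% + 20% + 2.38% + 25% + 16.56% + 1.2512% = 71.9912%.
Rounded: 71.99%.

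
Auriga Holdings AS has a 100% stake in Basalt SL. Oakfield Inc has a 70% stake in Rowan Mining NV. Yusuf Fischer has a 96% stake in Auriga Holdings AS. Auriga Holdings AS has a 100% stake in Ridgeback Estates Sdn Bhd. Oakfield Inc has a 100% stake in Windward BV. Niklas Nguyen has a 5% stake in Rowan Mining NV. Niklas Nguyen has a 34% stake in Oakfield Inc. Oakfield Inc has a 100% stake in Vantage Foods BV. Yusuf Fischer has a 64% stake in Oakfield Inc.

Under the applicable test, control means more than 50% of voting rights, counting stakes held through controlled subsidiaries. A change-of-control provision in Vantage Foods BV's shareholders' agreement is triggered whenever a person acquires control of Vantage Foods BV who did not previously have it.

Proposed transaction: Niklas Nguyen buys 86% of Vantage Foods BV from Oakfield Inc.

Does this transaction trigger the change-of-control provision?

Yes

The purchase adds only to Niklas's holdings (Oakfield's stake shrinks), so Niklas is the only person who could newly come to control Vantage.
Niklas's largest direct stake is 34% in Oakfield, which does not meet the threshold, so Niklas controls no company.
Neither Niklas nor any entity Niklas controls holds any voting interest in Vantage.
So before the transaction, Niklas does not control Vantage.
After the purchase, Niklas holds 86% of Vantage directly, and Oakfield's stake falls to 14%.
Niklas holds 86% of Vantage, so Niklas controls Vantage.
Niklas did not control Vantage before and does after, so the clause is triggered.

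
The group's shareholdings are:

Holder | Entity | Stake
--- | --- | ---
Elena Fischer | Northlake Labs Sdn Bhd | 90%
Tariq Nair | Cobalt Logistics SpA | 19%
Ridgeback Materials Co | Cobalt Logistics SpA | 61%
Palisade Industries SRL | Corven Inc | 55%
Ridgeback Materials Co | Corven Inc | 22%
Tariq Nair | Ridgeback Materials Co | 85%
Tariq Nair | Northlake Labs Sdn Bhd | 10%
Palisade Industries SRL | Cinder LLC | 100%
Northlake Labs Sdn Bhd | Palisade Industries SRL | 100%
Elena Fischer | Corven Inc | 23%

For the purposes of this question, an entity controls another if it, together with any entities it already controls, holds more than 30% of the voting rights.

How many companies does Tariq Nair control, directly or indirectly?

Tariq holds 85% of Ridgeback, so Tariq controls Ridgeback.
Tariq and Ridgeback together hold 19% + 61% = 80% of Cobalt, so Tariq controls Cobalt.
No other company's threshold is met.
Tariq controls 2 companies.

2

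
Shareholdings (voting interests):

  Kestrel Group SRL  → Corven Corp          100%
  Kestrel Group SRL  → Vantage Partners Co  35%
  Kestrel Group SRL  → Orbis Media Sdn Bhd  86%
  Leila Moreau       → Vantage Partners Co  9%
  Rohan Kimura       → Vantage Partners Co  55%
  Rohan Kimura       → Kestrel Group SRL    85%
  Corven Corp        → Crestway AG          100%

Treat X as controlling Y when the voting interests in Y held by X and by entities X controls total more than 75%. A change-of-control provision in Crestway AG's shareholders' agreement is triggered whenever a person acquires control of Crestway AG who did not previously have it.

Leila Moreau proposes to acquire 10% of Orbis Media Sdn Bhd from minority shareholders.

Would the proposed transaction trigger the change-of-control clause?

No

The purchase changes only Leila's holdings, so Leila is the only person who could newly come to control Crestway.
Leila's largest direct stake is 9% in Vantage, which does not meet the threshold, so Leila controls no company.
Neither Leila nor any entity Leila controls holds any voting interest in Crestway.
So before the transaction, Leila does not control Crestway.
After the purchase, Leila holds 10% of Orbis directly.
Leila's side now holds 10% of Orbis, not > 75%, so Leila still does not control Orbis.
After the transaction, neither Leila nor any entity Leila controls holds a voting interest in Crestway, so Leila still does not control it.
No new person acquires control, so the clause is not triggered.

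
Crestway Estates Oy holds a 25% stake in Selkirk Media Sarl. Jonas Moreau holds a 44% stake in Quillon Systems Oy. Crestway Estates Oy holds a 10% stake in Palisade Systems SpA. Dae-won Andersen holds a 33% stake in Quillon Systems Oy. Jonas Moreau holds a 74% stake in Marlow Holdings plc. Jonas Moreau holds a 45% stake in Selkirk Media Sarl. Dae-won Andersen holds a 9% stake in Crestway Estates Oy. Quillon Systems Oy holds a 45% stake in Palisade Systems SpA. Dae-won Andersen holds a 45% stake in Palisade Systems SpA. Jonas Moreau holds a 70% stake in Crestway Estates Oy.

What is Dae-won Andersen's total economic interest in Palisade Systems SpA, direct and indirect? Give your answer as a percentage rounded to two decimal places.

60.75%

Dae-won reaches Palisade along 3 paths.
Via Quillon: 33% × 45% = 14.85%.
Via Crestway: 9% × 10% = 0.9%.
Direct stake: 45% = 45%.
Total: 14.85% + 0.9% + 45% = 60.75%.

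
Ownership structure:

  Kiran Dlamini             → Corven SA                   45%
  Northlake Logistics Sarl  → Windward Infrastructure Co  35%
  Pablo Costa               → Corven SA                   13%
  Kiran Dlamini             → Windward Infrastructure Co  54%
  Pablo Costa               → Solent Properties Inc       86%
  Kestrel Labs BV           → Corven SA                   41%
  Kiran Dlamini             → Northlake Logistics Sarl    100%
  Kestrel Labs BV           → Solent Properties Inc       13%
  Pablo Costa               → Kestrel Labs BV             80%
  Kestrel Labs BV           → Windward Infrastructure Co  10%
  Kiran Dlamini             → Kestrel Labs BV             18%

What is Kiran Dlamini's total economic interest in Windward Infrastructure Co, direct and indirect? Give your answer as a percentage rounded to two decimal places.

90.80%

Kiran reaches Windward along 3 paths.
Via Kestrel: 18% × 10% = 1.8%.
Direct stake: 54% = 54%.
Via Northlake: 100% × 35% = 35%.
Total: 1.8% + 54% + 35% = 90.8%.
Rounded: 90.80%.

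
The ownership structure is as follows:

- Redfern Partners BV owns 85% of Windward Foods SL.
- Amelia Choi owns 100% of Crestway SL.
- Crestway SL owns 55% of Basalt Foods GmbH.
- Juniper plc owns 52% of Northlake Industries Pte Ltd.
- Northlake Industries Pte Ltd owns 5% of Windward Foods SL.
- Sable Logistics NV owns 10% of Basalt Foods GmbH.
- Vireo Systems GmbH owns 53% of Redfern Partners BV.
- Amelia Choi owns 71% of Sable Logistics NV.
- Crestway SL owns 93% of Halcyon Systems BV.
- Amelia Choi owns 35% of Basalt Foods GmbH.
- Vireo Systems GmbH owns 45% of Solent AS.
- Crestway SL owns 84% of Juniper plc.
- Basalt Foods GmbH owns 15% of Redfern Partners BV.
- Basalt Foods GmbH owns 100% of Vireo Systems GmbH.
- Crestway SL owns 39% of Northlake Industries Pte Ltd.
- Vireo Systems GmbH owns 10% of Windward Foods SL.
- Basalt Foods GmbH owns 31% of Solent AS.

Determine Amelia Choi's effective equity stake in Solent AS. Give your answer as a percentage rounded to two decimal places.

73.80%

Amelia reaches Solent along 6 paths.
Via Basalt → Vireo: 35% × 100% × 45% = 15.75%.
Via Sable → Basalt → Vireo: 71% × 10% × 100% × 45% = 3.195%.
Via Crestway → Basalt → Vireo: 100% × 55% × 100% × 45% = 24.75%.
Via Basalt: 35% × 31% = 10.85%.
Via Sable → Basalt: 71% × 10% × 31% = 2.201%.
Via Crestway → Basalt: 100% × 55% × 31% = 17.05%.
Total: 15.75% + 3.195% + 24.75% + 10.85% + 2.201% + 17.05% = 73.796%.
Rounded: 73.80%.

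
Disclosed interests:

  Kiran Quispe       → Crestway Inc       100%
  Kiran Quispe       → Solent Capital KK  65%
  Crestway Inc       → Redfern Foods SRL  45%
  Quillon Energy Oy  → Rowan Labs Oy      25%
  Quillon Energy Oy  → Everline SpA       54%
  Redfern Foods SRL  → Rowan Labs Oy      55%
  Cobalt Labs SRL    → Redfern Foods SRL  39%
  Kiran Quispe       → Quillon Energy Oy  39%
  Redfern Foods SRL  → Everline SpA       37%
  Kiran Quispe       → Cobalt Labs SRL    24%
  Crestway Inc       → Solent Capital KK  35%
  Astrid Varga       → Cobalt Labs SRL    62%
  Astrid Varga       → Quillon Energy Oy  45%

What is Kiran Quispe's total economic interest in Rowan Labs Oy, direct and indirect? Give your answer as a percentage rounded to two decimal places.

39.65%

Kiran reaches Rowan along 3 paths.
Via Cobalt → Redfern: 24% × 39% × 55% = 5.148%.
Via Crestway → Redfern: 100% × 45% × 55% = 24.75%.
Via Quillon: 39% × 25% = 9.75%.
Total: 5.148% + 24.75% + 9.75% = 39.648%.
Rounded: 39.65%.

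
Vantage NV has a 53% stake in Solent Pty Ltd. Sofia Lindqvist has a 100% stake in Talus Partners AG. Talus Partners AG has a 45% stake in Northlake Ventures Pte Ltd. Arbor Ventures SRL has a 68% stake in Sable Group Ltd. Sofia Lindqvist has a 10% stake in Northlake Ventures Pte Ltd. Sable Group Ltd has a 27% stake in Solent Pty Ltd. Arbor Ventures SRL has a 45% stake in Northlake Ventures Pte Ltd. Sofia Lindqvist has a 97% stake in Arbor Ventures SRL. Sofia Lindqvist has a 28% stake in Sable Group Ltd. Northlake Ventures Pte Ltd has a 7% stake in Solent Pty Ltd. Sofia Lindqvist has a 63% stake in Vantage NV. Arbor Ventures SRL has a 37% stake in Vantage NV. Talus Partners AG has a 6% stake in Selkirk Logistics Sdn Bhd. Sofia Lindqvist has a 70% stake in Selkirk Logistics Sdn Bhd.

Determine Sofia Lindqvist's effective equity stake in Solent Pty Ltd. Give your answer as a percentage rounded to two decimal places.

Sofia reaches Solent along 7 paths.
Via Arbor → Vantage: 97% × 37% × 53% = 19.0217%.
Via Vantage: 63% × 53% = 33.39%.
Via Arbor → Sable: 97% × 68% × 27% = 17.8092%.
Via Sable: 28% × 27% = 7.56%.
Via Arbor → Northlake: 97% × 45% × 7% = 3.0555%.
Via Talus → Northlake: 100% × 45% × 7% = 3.15%.
Via Northlake: 10% × 7% = 0.7%.
Total: 19.0217% + 33.39% + 17.8092% + 7.56% + 3.0555% + 3.15% + 0.7% = 84.6864%.
Rounded: 84.69%.

84.69%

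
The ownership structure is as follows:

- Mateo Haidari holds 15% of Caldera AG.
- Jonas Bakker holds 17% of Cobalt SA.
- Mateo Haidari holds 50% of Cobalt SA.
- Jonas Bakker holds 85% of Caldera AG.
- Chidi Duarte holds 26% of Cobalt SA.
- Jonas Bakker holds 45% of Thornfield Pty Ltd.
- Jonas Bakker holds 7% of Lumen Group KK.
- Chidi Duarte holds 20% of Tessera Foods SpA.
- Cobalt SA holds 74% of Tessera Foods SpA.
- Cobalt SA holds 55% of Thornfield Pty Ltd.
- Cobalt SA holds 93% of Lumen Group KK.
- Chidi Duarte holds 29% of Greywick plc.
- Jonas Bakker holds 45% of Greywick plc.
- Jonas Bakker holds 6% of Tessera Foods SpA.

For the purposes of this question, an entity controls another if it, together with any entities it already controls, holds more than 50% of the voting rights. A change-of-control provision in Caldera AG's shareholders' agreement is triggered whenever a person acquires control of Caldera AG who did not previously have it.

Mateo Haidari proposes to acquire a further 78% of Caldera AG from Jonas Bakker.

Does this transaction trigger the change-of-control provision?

The purchase adds only to Mateo's holdings (Jonas's stake shrinks), so Mateo is the only person who could newly come to control Caldera.
Mateo's largest direct stake is 50% in Cobalt, which does not meet the threshold, so Mateo controls no company.
In Caldera, Mateo's side holds only 15%, not > 50%.
So before the transaction, Mateo does not control Caldera.
After the purchase, Mateo's direct stake in Caldera rises to 15% + 78% = 93%, and Jonas's stake falls to 7%.
Mateo holds 93% of Caldera, so Mateo controls Caldera.
Mateo did not control Caldera before and does after, so the clause is triggered.

Yes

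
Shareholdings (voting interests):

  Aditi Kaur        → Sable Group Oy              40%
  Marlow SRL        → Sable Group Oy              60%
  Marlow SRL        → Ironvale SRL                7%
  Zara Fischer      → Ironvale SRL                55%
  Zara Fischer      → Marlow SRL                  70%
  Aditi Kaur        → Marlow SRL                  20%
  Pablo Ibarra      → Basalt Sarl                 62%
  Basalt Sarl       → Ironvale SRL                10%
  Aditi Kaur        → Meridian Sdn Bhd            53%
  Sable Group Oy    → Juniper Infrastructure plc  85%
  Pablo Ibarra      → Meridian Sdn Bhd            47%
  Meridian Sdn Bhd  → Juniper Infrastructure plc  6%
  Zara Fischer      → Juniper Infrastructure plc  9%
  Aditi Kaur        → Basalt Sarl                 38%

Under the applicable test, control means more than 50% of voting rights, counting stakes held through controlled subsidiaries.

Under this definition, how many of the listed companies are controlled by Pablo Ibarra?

1

Pablo holds 62% of Basalt, so Pablo controls Basalt.
No other company's threshold is met.
Pablo controls 1 company.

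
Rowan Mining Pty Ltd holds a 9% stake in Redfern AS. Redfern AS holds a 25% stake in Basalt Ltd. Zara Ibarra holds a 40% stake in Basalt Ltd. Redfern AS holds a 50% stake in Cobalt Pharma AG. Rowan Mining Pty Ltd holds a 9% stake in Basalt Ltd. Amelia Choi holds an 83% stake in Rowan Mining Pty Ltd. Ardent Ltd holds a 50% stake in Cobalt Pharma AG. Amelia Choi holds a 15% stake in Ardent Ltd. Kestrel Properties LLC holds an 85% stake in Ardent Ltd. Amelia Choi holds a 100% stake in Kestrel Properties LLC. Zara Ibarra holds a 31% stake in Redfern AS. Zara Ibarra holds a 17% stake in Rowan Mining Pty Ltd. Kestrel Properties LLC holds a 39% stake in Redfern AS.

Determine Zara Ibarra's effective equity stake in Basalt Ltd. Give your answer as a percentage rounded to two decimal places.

Zara reaches Basalt along 4 paths.
Via Rowan: 17% × 9% = 1.53%.
Via Redfern: 31% × 25% = 7.75%.
Via Rowan → Redfern: 17% × 9% × 25% = 0.3825%.
Direct stake: 40% = 40%.
Total: 1.53% + 7.75% + 0.3825% + 40% = 49.6625%.
Rounded: 49.66%.

49.66%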